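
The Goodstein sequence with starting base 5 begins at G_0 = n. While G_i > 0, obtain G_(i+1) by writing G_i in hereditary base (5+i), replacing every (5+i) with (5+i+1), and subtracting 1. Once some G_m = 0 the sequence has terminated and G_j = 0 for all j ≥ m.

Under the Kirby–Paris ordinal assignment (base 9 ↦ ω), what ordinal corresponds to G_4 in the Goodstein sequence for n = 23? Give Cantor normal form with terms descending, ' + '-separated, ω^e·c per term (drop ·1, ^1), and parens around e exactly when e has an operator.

i=0: 23 = 4·5 + 3 (b=5); 5→6: 4·6 + 3 = 27; 27−1 = 26
i=1: 26 = 4·6 + 2 (b=6); 6→7: 4·7 + 2 = 30; 30−1 = 29
i=2: 29 = 4·7 + 1 (b=7); 7→8: 4·8 + 1 = 33; 33−1 = 32
i=3: 32 = 4·8 (b=8); 8→9: 4·9 = 36; 36−1 = 35
i=4: 35 = 3·9 + 8 (b=9); 9→10: 3·10 + 8 = 38; 38−1 = 37

ω·3 + 8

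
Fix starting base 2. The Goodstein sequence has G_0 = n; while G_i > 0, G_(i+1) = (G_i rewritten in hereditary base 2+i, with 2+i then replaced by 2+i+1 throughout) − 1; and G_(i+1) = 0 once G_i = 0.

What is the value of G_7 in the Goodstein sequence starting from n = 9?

G_0=9  [base 2] 2^(2 + 1) + 1  →[2↦3]→  3^(3 + 1) + 1 = 82  −1 ⇒ G_1=81
G_1=81  [base 3] 3^(3 + 1)  →[3↦4]→  4^(4 + 1) = 1024  −1 ⇒ G_2=1023
G_2=1023  [base 4] 3·4^4 + 3·4^3 + 3·4^2 + 3·4 + 3  →[4↦5]→  3·5^5 + 3·5^3 + 3·5^2 + 3·5 + 3 = 9843  −1 ⇒ G_3=9842
G_3=9842  [base 5] 3·5^5 + 3·5^3 + 3·5^2 + 3·5 + 2  →[5↦6]→  3·6^6 + 3·6^3 + 3·6^2 + 3·6 + 2 = 140744  −1 ⇒ G_4=140743
G_4=140743  [base 6] 3·6^6 + 3·6^3 + 3·6^2 + 3·6 + 1  →[6↦7]→  3·7^7 + 3·7^3 + 3·7^2 + 3·7 + 1 = 2471827  −1 ⇒ G_5=2471826
G_5=2471826  [base 7] 3·7^7 + 3·7^3 + 3·7^2 + 3·7  →[7↦8]→  3·8^8 + 3·8^3 + 3·8^2 + 3·8 = 50333400  −1 ⇒ G_6=50333399
G_6=50333399  [base 8] 3·8^8 + 3·8^3 + 3·8^2 + 2·8 + 7  →[8↦9]→  3·9^9 + 3·9^3 + 3·9^2 + 2·9 + 7 = 1162263922  −1 ⇒ G_7=1162263921

1162263921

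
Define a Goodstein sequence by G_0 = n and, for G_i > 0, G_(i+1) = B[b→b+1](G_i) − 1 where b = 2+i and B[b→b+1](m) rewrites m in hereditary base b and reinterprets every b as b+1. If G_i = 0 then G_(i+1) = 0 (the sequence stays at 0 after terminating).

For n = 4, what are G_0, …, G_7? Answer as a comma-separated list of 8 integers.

G_0=4  [base 2] 2^2  →[2↦3]→  3^3 = 27  −1 ⇒ G_1=26
G_1=26  [base 3] 2·3^2 + 2·3 + 2  →[3↦4]→  2·4^2 + 2·4 + 2 = 42  −1 ⇒ G_2=41
G_2=41  [base 4] 2·4^2 + 2·4 + 1  →[4↦5]→  2·5^2 + 2·5 + 1 = 61  −1 ⇒ G_3=60
G_3=60  [base 5] 2·5^2 + 2·5  →[5↦6]→  2·6^2 + 2·6 = 84  −1 ⇒ G_4=83
G_4=83  [base 6] 2·6^2 + 6 + 5  →[6↦7]→  2·7^2 + 7 + 5 = 110  −1 ⇒ G_5=109
G_5=109  [base 7] 2·7^2 + 7 + 4  →[7↦8]→  2·8^2 + 8 + 4 = 140  −1 ⇒ G_6=139
G_6=139  [base 8] 2·8^2 + 8 + 3  →[8↦9]→  2·9^2 + 9 + 3 = 174  −1 ⇒ G_7=173

4, 26, 41, 60, 83, 109, 139, 173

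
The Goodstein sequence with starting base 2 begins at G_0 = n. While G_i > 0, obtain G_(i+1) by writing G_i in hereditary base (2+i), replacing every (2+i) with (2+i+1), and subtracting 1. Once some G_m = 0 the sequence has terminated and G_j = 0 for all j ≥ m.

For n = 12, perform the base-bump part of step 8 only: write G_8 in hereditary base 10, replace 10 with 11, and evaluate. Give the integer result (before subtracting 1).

i=0: 12 = 2^(2 + 1) + 2^2 (b=2); 2→3: 3^(3 + 1) + 3^3 = 108; 108−1 = 107
i=1: 107 = 3^(3 + 1) + 2·3^2 + 2·3 + 2 (b=3); 3→4: 4^(4 + 1) + 2·4^2 + 2·4 + 2 = 1066; 1066−1 = 1065
i=2: 1065 = 4^(4 + 1) + 2·4^2 + 2·4 + 1 (b=4); 4→5: 5^(5 + 1) + 2·5^2 + 2·5 + 1 = 15686; 15686−1 = 15685
i=3: 15685 = 5^(5 + 1) + 2·5^2 + 2·5 (b=5); 5→6: 6^(6 + 1) + 2·6^2 + 2·6 = 280020; 280020−1 = 280019
i=4: 280019 = 6^(6 + 1) + 2·6^2 + 6 + 5 (b=6); 6→7: 7^(7 + 1) + 2·7^2 + 7 + 5 = 5764911; 5764911−1 = 5764910
i=5: 5764910 = 7^(7 + 1) + 2·7^2 + 7 + 4 (b=7); 7→8: 8^(8 + 1) + 2·8^2 + 8 + 4 = 134217868; 134217868−1 = 134217867
i=6: 134217867 = 8^(8 + 1) + 2·8^2 + 8 + 3 (b=8); 8→9: 9^(9 + 1) + 2·9^2 + 9 + 3 = 3486784575; 3486784575−1 = 3486784574
i=7: 3486784574 = 9^(9 + 1) + 2·9^2 + 9 + 2 (b=9); 9→10: 10^(10 + 1) + 2·10^2 + 10 + 2 = 100000000212; 100000000212−1 = 100000000211

3138428376975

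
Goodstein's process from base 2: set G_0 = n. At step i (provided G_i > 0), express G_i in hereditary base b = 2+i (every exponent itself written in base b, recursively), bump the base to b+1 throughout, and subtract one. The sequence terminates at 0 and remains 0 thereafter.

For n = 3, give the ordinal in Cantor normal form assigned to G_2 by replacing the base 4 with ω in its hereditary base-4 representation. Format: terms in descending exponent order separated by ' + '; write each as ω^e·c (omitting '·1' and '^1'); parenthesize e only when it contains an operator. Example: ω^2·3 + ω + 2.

3

i=0: 3 = 2 + 1 (b=2); 2→3: 3 + 1 = 4; 4−1 = 3
i=1: 3 = 3 (b=3); 3→4: 4 = 4; 4−1 = 3
i=2: 3 = 3 (b=4); 4→5: 3 = 3; 3−1 = 2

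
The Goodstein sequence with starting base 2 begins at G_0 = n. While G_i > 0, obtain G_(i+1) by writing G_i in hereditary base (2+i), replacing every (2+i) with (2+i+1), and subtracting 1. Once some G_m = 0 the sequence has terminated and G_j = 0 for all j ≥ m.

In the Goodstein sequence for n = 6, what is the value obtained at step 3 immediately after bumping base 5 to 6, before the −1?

6 —HB2→ 2^2 + 2 —bump→ 3^3 + 3 = 30 —(−1)→ 29
29 —HB3→ 3^3 + 2 —bump→ 4^4 + 2 = 258 —(−1)→ 257
257 —HB4→ 4^4 + 1 —bump→ 5^5 + 1 = 3126 —(−1)→ 3125
3125 —HB5→ 5^5 —bump→ 6^6 = 46656 —(−1)→ 46655

46656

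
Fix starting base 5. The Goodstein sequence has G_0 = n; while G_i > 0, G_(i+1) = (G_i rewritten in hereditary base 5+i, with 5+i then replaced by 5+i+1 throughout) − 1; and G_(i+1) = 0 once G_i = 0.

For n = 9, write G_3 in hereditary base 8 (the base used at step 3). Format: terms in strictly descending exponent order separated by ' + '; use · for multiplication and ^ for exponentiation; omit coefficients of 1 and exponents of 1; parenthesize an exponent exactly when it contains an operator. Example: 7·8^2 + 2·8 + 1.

base 5: 9 = 5 + 4; at 6: 6 + 4 = 10; next = 9
base 6: 9 = 6 + 3; at 7: 7 + 3 = 10; next = 9
base 7: 9 = 7 + 2; at 8: 8 + 2 = 10; next = 9
base 8: 9 = 8 + 1; at 9: 9 + 1 = 10; next = 9

8 + 1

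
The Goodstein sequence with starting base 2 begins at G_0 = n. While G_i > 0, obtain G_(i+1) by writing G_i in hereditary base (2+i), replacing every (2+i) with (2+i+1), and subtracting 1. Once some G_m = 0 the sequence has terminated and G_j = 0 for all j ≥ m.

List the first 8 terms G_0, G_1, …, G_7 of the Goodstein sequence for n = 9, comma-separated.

9, 81, 1023, 9842, 140743, 2471826, 50333399, 1162263921

G_0=9  [base 2] 2^(2 + 1) + 1  →[2↦3]→  3^(3 + 1) + 1 = 82  −1 ⇒ G_1=81
G_1=81  [base 3] 3^(3 + 1)  →[3↦4]→  4^(4 + 1) = 1024  −1 ⇒ G_2=1023
G_2=1023  [base 4] 3·4^4 + 3·4^3 + 3·4^2 + 3·4 + 3  →[4↦5]→  3·5^5 + 3·5^3 + 3·5^2 + 3·5 + 3 = 9843  −1 ⇒ G_3=9842
G_3=9842  [base 5] 3·5^5 + 3·5^3 + 3·5^2 + 3·5 + 2  →[5↦6]→  3·6^6 + 3·6^3 + 3·6^2 + 3·6 + 2 = 140744  −1 ⇒ G_4=140743
G_4=140743  [base 6] 3·6^6 + 3·6^3 + 3·6^2 + 3·6 + 1  →[6↦7]→  3·7^7 + 3·7^3 + 3·7^2 + 3·7 + 1 = 2471827  −1 ⇒ G_5=2471826
G_5=2471826  [base 7] 3·7^7 + 3·7^3 + 3·7^2 + 3·7  →[7↦8]→  3·8^8 + 3·8^3 + 3·8^2 + 3·8 = 50333400  −1 ⇒ G_6=50333399
G_6=50333399  [base 8] 3·8^8 + 3·8^3 + 3·8^2 + 2·8 + 7  →[8↦9]→  3·9^9 + 3·9^3 + 3·9^2 + 2·9 + 7 = 1162263922  −1 ⇒ G_7=1162263921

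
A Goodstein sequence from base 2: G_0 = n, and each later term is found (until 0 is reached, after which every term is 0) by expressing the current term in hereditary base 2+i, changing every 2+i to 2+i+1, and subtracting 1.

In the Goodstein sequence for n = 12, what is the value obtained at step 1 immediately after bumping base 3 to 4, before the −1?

G_0 = 12. HB_2(12) = 2^(2 + 1) + 2^2. Bump = 108. G_1 = 107.
G_1 = 107. HB_3(107) = 3^(3 + 1) + 2·3^2 + 2·3 + 2. Bump = 1066. G_2 = 1065.

1066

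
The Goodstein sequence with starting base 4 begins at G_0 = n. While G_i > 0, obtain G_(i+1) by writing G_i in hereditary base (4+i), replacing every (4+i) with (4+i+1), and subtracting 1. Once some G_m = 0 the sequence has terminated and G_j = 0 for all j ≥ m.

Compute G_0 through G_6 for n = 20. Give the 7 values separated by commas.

20, 29, 39, 51, 65, 81, 99

G_0=20  [base 4] 4^2 + 4  →[4↦5]→  5^2 + 5 = 30  −1 ⇒ G_1=29
G_1=29  [base 5] 5^2 + 4  →[5↦6]→  6^2 + 4 = 40  −1 ⇒ G_2=39
G_2=39  [base 6] 6^2 + 3  →[6↦7]→  7^2 + 3 = 52  −1 ⇒ G_3=51
G_3=51  [base 7] 7^2 + 2  →[7↦8]→  8^2 + 2 = 66  −1 ⇒ G_4=65
G_4=65  [base 8] 8^2 + 1  →[8↦9]→  9^2 + 1 = 82  −1 ⇒ G_5=81
G_5=81  [base 9] 9^2  →[9↦10]→  10^2 = 100  −1 ⇒ G_6=99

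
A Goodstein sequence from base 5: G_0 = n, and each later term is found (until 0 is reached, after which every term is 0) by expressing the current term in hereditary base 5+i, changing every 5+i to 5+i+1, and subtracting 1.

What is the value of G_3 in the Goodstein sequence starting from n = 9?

9

G_0=9  [base 5] 5 + 4  →[5↦6]→  6 + 4 = 10  −1 ⇒ G_1=9
G_1=9  [base 6] 6 + 3  →[6↦7]→  7 + 3 = 10  −1 ⇒ G_2=9
G_2=9  [base 7] 7 + 2  →[7↦8]→  8 + 2 = 10  −1 ⇒ G_3=9
G_3=9  [base 8] 8 + 1  →[8↦9]→  9 + 1 = 10  −1 ⇒ G_4=9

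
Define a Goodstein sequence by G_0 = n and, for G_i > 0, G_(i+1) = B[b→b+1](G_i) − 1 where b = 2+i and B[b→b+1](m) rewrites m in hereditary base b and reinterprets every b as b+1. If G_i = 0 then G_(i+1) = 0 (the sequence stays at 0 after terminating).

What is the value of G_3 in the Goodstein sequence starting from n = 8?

6310

step 0: 8 = 2^(2 + 1); sub 3 for 2: 3^(3 + 1); = 81; G_1 = 81−1 = 80
step 1: 80 = 2·3^3 + 2·3^2 + 2·3 + 2; sub 4 for 3: 2·4^4 + 2·4^2 + 2·4 + 2; = 554; G_2 = 554−1 = 553
step 2: 553 = 2·4^4 + 2·4^2 + 2·4 + 1; sub 5 for 4: 2·5^5 + 2·5^2 + 2·5 + 1; = 6311; G_3 = 6311−1 = 6310
step 3: 6310 = 2·5^5 + 2·5^2 + 2·5; sub 6 for 5: 2·6^6 + 2·6^2 + 2·6; = 93396; G_4 = 93396−1 = 93395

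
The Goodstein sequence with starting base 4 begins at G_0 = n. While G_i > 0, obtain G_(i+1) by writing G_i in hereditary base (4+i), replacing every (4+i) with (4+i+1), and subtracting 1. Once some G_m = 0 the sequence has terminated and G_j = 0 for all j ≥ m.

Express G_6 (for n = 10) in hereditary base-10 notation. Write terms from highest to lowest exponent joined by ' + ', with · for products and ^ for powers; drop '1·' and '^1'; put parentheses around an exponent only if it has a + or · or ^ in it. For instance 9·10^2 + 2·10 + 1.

10 + 3

[0] 10 ≡ 2·4 + 2 (base 4). Lift 5: 12. −1: 11.
[1] 11 ≡ 2·5 + 1 (base 5). Lift 6: 13. −1: 12.
[2] 12 ≡ 2·6 (base 6). Lift 7: 14. −1: 13.
[3] 13 ≡ 7 + 6 (base 7). Lift 8: 14. −1: 13.
[4] 13 ≡ 8 + 5 (base 8). Lift 9: 14. −1: 13.
[5] 13 ≡ 9 + 4 (base 9). Lift 10: 14. −1: 13.
[6] 13 ≡ 10 + 3 (base 10). Lift 11: 14. −1: 13.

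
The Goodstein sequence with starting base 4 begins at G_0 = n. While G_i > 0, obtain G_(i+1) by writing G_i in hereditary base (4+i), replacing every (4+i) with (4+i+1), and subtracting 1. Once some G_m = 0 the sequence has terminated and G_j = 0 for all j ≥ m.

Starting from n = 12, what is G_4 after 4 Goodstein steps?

12 —HB4→ 3·4 —bump→ 3·5 = 15 —(−1)→ 14
14 —HB5→ 2·5 + 4 —bump→ 2·6 + 4 = 16 —(−1)→ 15
15 —HB6→ 2·6 + 3 —bump→ 2·7 + 3 = 17 —(−1)→ 16
16 —HB7→ 2·7 + 2 —bump→ 2·8 + 2 = 18 —(−1)→ 17

17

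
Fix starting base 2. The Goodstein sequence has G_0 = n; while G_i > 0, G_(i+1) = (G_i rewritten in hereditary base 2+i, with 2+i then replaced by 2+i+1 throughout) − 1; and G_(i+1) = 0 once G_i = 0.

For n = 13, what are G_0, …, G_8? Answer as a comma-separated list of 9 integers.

13, 108, 1279, 16092, 280711, 5765998, 134219479, 3486786855, 100000003325

base 2: 13 = 2^(2 + 1) + 2^2 + 1; at 3: 3^(3 + 1) + 3^3 + 1 = 109; next = 108
base 3: 108 = 3^(3 + 1) + 3^3; at 4: 4^(4 + 1) + 4^4 = 1280; next = 1279
base 4: 1279 = 4^(4 + 1) + 3·4^3 + 3·4^2 + 3·4 + 3; at 5: 5^(5 + 1) + 3·5^3 + 3·5^2 + 3·5 + 3 = 16093; next = 16092
base 5: 16092 = 5^(5 + 1) + 3·5^3 + 3·5^2 + 3·5 + 2; at 6: 6^(6 + 1) + 3·6^3 + 3·6^2 + 3·6 + 2 = 280712; next = 280711
base 6: 280711 = 6^(6 + 1) + 3·6^3 + 3·6^2 + 3·6 + 1; at 7: 7^(7 + 1) + 3·7^3 + 3·7^2 + 3·7 + 1 = 5765999; next = 5765998
base 7: 5765998 = 7^(7 + 1) + 3·7^3 + 3·7^2 + 3·7; at 8: 8^(8 + 1) + 3·8^3 + 3·8^2 + 3·8 = 134219480; next = 134219479
base 8: 134219479 = 8^(8 + 1) + 3·8^3 + 3·8^2 + 2·8 + 7; at 9: 9^(9 + 1) + 3·9^3 + 3·9^2 + 2·9 + 7 = 3486786856; next = 3486786855
base 9: 3486786855 = 9^(9 + 1) + 3·9^3 + 3·9^2 + 2·9 + 6; at 10: 10^(10 + 1) + 3·10^3 + 3·10^2 + 2·10 + 6 = 100000003326; next = 100000003325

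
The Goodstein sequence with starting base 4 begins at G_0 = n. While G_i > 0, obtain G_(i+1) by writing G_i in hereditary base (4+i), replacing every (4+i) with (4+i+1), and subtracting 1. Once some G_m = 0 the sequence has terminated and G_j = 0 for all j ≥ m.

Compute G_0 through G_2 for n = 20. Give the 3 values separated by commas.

G_0 = 20. HB_4(20) = 4^2 + 4. Bump = 30. G_1 = 29.
G_1 = 29. HB_5(29) = 5^2 + 4. Bump = 40. G_2 = 39.

20, 29, 39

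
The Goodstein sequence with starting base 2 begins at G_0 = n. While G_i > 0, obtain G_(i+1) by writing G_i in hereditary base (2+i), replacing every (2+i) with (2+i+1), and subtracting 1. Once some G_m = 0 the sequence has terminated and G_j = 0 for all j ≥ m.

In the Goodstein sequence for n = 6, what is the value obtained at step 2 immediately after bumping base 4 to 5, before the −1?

i=0: 6 = 2^2 + 2 (b=2); 2→3: 3^3 + 3 = 30; 30−1 = 29
i=1: 29 = 3^3 + 2 (b=3); 3→4: 4^4 + 2 = 258; 258−1 = 257
i=2: 257 = 4^4 + 1 (b=4); 4→5: 5^5 + 1 = 3126; 3126−1 = 3125

3126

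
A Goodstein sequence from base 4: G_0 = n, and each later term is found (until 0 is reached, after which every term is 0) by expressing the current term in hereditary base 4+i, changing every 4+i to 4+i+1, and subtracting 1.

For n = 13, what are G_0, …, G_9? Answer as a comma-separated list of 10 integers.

13, 15, 17, 18, 19, 20, 21, 22, 23, 23

G_0 = 13. HB_4(13) = 3·4 + 1. Bump = 16. G_1 = 15.
G_1 = 15. HB_5(15) = 3·5. Bump = 18. G_2 = 17.
G_2 = 17. HB_6(17) = 2·6 + 5. Bump = 19. G_3 = 18.
G_3 = 18. HB_7(18) = 2·7 + 4. Bump = 20. G_4 = 19.
G_4 = 19. HB_8(19) = 2·8 + 3. Bump = 21. G_5 = 20.
G_5 = 20. HB_9(20) = 2·9 + 2. Bump = 22. G_6 = 21.
G_6 = 21. HB_10(21) = 2·10 + 1. Bump = 23. G_7 = 22.
G_7 = 22. HB_11(22) = 2·11. Bump = 24. G_8 = 23.
G_8 = 23. HB_12(23) = 12 + 11. Bump = 24. G_9 = 23.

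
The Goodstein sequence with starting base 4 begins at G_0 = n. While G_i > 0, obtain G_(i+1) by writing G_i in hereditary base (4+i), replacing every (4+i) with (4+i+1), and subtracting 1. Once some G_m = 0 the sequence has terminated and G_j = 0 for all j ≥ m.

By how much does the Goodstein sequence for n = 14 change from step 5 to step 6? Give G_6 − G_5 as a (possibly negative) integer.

1

step 0: 14 = 3·4 + 2; sub 5 for 4: 3·5 + 2; = 17; G_1 = 17−1 = 16
step 1: 16 = 3·5 + 1; sub 6 for 5: 3·6 + 1; = 19; G_2 = 19−1 = 18
step 2: 18 = 3·6; sub 7 for 6: 3·7; = 21; G_3 = 21−1 = 20
step 3: 20 = 2·7 + 6; sub 8 for 7: 2·8 + 6; = 22; G_4 = 22−1 = 21
step 4: 21 = 2·8 + 5; sub 9 for 8: 2·9 + 5; = 23; G_5 = 23−1 = 22
step 5: 22 = 2·9 + 4; sub 10 for 9: 2·10 + 4; = 24; G_6 = 24−1 = 23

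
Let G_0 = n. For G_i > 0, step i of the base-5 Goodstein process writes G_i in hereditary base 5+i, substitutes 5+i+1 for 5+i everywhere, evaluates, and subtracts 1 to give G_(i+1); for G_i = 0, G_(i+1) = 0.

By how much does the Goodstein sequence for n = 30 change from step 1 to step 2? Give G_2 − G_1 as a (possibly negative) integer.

step 0: 30 = 5^2 + 5; sub 6 for 5: 6^2 + 6; = 42; G_1 = 42−1 = 41
step 1: 41 = 6^2 + 5; sub 7 for 6: 7^2 + 5; = 54; G_2 = 54−1 = 53

12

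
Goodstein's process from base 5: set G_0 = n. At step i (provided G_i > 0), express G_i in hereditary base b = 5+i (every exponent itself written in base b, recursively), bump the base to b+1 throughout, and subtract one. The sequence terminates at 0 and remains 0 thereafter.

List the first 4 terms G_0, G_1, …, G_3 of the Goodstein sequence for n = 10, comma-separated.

10 —HB5→ 2·5 —bump→ 2·6 = 12 —(−1)→ 11
11 —HB6→ 6 + 5 —bump→ 7 + 5 = 12 —(−1)→ 11
11 —HB7→ 7 + 4 —bump→ 8 + 4 = 12 —(−1)→ 11

10, 11, 11, 11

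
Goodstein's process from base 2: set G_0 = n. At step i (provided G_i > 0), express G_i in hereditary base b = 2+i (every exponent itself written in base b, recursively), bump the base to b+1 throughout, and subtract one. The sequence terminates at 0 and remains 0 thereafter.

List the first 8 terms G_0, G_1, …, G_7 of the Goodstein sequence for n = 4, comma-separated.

4, 26, 41, 60, 83, 109, 139, 173

base 2: 4 = 2^2; at 3: 3^3 = 27; next = 26
base 3: 26 = 2·3^2 + 2·3 + 2; at 4: 2·4^2 + 2·4 + 2 = 42; next = 41
base 4: 41 = 2·4^2 + 2·4 + 1; at 5: 2·5^2 + 2·5 + 1 = 61; next = 60
base 5: 60 = 2·5^2 + 2·5; at 6: 2·6^2 + 2·6 = 84; next = 83
base 6: 83 = 2·6^2 + 6 + 5; at 7: 2·7^2 + 7 + 5 = 110; next = 109
base 7: 109 = 2·7^2 + 7 + 4; at 8: 2·8^2 + 8 + 4 = 140; next = 139
base 8: 139 = 2·8^2 + 8 + 3; at 9: 2·9^2 + 9 + 3 = 174; next = 173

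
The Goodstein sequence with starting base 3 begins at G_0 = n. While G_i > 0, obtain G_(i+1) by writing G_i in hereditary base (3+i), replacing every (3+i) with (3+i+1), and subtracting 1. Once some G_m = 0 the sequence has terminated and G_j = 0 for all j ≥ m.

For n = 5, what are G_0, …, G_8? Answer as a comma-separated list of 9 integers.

i=0: 5 = 3 + 2 (b=3); 3→4: 4 + 2 = 6; 6−1 = 5
i=1: 5 = 4 + 1 (b=4); 4→5: 5 + 1 = 6; 6−1 = 5
i=2: 5 = 5 (b=5); 5→6: 6 = 6; 6−1 = 5
i=3: 5 = 5 (b=6); 6→7: 5 = 5; 5−1 = 4
i=4: 4 = 4 (b=7); 7→8: 4 = 4; 4−1 = 3
i=5: 3 = 3 (b=8); 8→9: 3 = 3; 3−1 = 2
i=6: 2 = 2 (b=9); 9→10: 2 = 2; 2−1 = 1
i=7: 1 = 1 (b=10); 10→11: 1 = 1; 1−1 = 0

5, 5, 5, 5, 4, 3, 2, 1, 0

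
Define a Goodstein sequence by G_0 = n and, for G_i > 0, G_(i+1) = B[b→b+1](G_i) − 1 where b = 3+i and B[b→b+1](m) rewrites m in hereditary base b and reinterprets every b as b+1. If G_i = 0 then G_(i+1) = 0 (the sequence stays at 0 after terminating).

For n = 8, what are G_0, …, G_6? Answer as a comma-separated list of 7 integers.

(0) 8|_3 = 2·3 + 2 ↦ 2·4 + 2|_4 = 10 ⇒ 9
(1) 9|_4 = 2·4 + 1 ↦ 2·5 + 1|_5 = 11 ⇒ 10
(2) 10|_5 = 2·5 ↦ 2·6|_6 = 12 ⇒ 11
(3) 11|_6 = 6 + 5 ↦ 7 + 5|_7 = 12 ⇒ 11
(4) 11|_7 = 7 + 4 ↦ 8 + 4|_8 = 12 ⇒ 11
(5) 11|_8 = 8 + 3 ↦ 9 + 3|_9 = 12 ⇒ 11

8, 9, 10, 11, 11, 11, 11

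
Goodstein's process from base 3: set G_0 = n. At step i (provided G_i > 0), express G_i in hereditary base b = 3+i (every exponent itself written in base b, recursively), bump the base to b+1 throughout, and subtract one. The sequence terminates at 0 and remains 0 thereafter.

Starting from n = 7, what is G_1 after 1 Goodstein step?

8

base 3: 7 = 2·3 + 1; at 4: 2·4 + 1 = 9; next = 8
base 4: 8 = 2·4; at 5: 2·5 = 10; next = 9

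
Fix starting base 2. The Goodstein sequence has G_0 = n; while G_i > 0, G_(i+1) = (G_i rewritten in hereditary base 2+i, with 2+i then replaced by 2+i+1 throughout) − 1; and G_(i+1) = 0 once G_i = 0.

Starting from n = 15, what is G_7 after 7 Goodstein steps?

step 0: 15 = 2^(2 + 1) + 2^2 + 2 + 1; sub 3 for 2: 3^(3 + 1) + 3^3 + 3 + 1; = 112; G_1 = 112−1 = 111
step 1: 111 = 3^(3 + 1) + 3^3 + 3; sub 4 for 3: 4^(4 + 1) + 4^4 + 4; = 1284; G_2 = 1284−1 = 1283
step 2: 1283 = 4^(4 + 1) + 4^4 + 3; sub 5 for 4: 5^(5 + 1) + 5^5 + 3; = 18753; G_3 = 18753−1 = 18752
step 3: 18752 = 5^(5 + 1) + 5^5 + 2; sub 6 for 5: 6^(6 + 1) + 6^6 + 2; = 326594; G_4 = 326594−1 = 326593
step 4: 326593 = 6^(6 + 1) + 6^6 + 1; sub 7 for 6: 7^(7 + 1) + 7^7 + 1; = 6588345; G_5 = 6588345−1 = 6588344
step 5: 6588344 = 7^(7 + 1) + 7^7; sub 8 for 7: 8^(8 + 1) + 8^8; = 150994944; G_6 = 150994944−1 = 150994943
step 6: 150994943 = 8^(8 + 1) + 7·8^7 + 7·8^6 + 7·8^5 + 7·8^4 + 7·8^3 + 7·8^2 + 7·8 + 7; sub 9 for 8: 9^(9 + 1) + 7·9^7 + 7·9^6 + 7·9^5 + 7·9^4 + 7·9^3 + 7·9^2 + 7·9 + 7; = 3524450281; G_7 = 3524450281−1 = 3524450280
step 7: 3524450280 = 9^(9 + 1) + 7·9^7 + 7·9^6 + 7·9^5 + 7·9^4 + 7·9^3 + 7·9^2 + 7·9 + 6; sub 10 for 9: 10^(10 + 1) + 7·10^7 + 7·10^6 + 7·10^5 + 7·10^4 + 7·10^3 + 7·10^2 + 7·10 + 6; = 100077777776; G_8 = 100077777776−1 = 100077777775

3524450280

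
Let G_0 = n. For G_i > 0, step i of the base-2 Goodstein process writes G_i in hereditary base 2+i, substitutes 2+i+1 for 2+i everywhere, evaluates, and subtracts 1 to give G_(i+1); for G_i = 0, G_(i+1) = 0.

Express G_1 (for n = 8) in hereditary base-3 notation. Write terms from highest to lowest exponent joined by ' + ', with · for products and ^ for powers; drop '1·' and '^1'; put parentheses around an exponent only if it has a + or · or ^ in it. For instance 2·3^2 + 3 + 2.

2·3^3 + 2·3^2 + 2·3 + 2

8 —HB2→ 2^(2 + 1) —bump→ 3^(3 + 1) = 81 —(−1)→ 80
80 —HB3→ 2·3^3 + 2·3^2 + 2·3 + 2 —bump→ 2·4^4 + 2·4^2 + 2·4 + 2 = 554 —(−1)→ 553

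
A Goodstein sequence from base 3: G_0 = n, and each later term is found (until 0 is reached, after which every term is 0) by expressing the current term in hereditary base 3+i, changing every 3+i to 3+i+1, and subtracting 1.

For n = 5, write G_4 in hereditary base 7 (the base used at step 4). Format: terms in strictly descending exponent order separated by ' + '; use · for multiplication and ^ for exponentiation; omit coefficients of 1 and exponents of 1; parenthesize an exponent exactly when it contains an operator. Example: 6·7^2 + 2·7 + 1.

4

base 3: 5 = 3 + 2; at 4: 4 + 2 = 6; next = 5
base 4: 5 = 4 + 1; at 5: 5 + 1 = 6; next = 5
base 5: 5 = 5; at 6: 6 = 6; next = 5
base 6: 5 = 5; at 7: 5 = 5; next = 4
base 7: 4 = 4; at 8: 4 = 4; next = 3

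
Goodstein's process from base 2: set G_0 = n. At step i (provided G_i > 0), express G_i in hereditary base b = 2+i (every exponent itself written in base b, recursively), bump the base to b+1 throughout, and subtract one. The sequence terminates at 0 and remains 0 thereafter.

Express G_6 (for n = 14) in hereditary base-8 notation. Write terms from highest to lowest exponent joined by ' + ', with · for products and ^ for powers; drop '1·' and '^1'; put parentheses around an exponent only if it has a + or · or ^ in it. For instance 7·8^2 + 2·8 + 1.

(0) 14|_2 = 2^(2 + 1) + 2^2 + 2 ↦ 3^(3 + 1) + 3^3 + 3|_3 = 111 ⇒ 110
(1) 110|_3 = 3^(3 + 1) + 3^3 + 2 ↦ 4^(4 + 1) + 4^4 + 2|_4 = 1282 ⇒ 1281
(2) 1281|_4 = 4^(4 + 1) + 4^4 + 1 ↦ 5^(5 + 1) + 5^5 + 1|_5 = 18751 ⇒ 18750
(3) 18750|_5 = 5^(5 + 1) + 5^5 ↦ 6^(6 + 1) + 6^6|_6 = 326592 ⇒ 326591
(4) 326591|_6 = 6^(6 + 1) + 5·6^5 + 5·6^4 + 5·6^3 + 5·6^2 + 5·6 + 5 ↦ 7^(7 + 1) + 5·7^5 + 5·7^4 + 5·7^3 + 5·7^2 + 5·7 + 5|_7 = 5862841 ⇒ 5862840
(5) 5862840|_7 = 7^(7 + 1) + 5·7^5 + 5·7^4 + 5·7^3 + 5·7^2 + 5·7 + 4 ↦ 8^(8 + 1) + 5·8^5 + 5·8^4 + 5·8^3 + 5·8^2 + 5·8 + 4|_8 = 134404972 ⇒ 134404971

8^(8 + 1) + 5·8^5 + 5·8^4 + 5·8^3 + 5·8^2 + 5·8 + 3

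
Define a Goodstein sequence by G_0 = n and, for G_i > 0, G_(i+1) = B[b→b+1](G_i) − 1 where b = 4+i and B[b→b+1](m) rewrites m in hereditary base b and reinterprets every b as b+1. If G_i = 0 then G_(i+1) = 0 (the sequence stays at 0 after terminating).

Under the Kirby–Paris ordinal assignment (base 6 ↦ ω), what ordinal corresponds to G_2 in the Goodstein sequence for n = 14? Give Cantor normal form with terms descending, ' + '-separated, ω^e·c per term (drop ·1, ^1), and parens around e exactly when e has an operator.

14 —HB4→ 3·4 + 2 —bump→ 3·5 + 2 = 17 —(−1)→ 16
16 —HB5→ 3·5 + 1 —bump→ 3·6 + 1 = 19 —(−1)→ 18
18 —HB6→ 3·6 —bump→ 3·7 = 21 —(−1)→ 20

ω·3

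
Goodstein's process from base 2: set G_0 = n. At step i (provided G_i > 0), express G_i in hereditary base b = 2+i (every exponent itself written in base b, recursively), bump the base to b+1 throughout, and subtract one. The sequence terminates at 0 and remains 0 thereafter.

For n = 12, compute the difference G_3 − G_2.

14620

12 —HB2→ 2^(2 + 1) + 2^2 —bump→ 3^(3 + 1) + 3^3 = 108 —(−1)→ 107
107 —HB3→ 3^(3 + 1) + 2·3^2 + 2·3 + 2 —bump→ 4^(4 + 1) + 2·4^2 + 2·4 + 2 = 1066 —(−1)→ 1065
1065 —HB4→ 4^(4 + 1) + 2·4^2 + 2·4 + 1 —bump→ 5^(5 + 1) + 2·5^2 + 2·5 + 1 = 15686 —(−1)→ 15685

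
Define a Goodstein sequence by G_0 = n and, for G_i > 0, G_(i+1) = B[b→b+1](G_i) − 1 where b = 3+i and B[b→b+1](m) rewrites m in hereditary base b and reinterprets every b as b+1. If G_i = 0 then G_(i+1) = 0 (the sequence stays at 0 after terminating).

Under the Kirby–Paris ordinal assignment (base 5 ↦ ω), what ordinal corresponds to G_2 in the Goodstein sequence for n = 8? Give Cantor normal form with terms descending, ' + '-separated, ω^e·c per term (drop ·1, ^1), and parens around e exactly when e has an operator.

ω·2

(0) 8|_3 = 2·3 + 2 ↦ 2·4 + 2|_4 = 10 ⇒ 9
(1) 9|_4 = 2·4 + 1 ↦ 2·5 + 1|_5 = 11 ⇒ 10
(2) 10|_5 = 2·5 ↦ 2·6|_6 = 12 ⇒ 11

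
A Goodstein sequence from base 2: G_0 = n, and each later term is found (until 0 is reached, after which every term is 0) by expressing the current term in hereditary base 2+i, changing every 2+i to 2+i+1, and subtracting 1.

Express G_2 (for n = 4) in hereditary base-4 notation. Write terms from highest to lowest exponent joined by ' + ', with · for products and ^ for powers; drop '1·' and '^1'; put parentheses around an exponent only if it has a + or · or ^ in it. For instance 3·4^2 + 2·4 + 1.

2·4^2 + 2·4 + 1

[0] 4 ≡ 2^2 (base 2). Lift 3: 27. −1: 26.
[1] 26 ≡ 2·3^2 + 2·3 + 2 (base 3). Lift 4: 42. −1: 41.
[2] 41 ≡ 2·4^2 + 2·4 + 1 (base 4). Lift 5: 61. −1: 60.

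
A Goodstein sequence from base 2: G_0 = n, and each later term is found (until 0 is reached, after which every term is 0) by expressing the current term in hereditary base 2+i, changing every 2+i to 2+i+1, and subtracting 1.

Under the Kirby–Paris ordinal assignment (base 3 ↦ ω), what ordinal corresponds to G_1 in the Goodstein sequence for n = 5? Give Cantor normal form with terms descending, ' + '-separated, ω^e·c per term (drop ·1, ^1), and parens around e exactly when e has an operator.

5 —HB2→ 2^2 + 1 —bump→ 3^3 + 1 = 28 —(−1)→ 27
27 —HB3→ 3^3 —bump→ 4^4 = 256 —(−1)→ 255

ω^ω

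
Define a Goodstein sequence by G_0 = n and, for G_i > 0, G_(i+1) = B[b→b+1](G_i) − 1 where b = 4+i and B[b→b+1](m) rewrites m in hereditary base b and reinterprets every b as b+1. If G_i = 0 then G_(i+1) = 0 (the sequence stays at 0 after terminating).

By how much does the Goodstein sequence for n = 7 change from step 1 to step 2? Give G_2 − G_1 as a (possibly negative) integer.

0

base 4: 7 = 4 + 3; at 5: 5 + 3 = 8; next = 7
base 5: 7 = 5 + 2; at 6: 6 + 2 = 8; next = 7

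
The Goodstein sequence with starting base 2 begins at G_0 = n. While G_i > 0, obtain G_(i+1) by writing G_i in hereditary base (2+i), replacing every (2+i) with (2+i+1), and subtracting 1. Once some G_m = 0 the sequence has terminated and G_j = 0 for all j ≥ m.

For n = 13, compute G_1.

108

step 0: 13 = 2^(2 + 1) + 2^2 + 1; sub 3 for 2: 3^(3 + 1) + 3^3 + 1; = 109; G_1 = 109−1 = 108
step 1: 108 = 3^(3 + 1) + 3^3; sub 4 for 3: 4^(4 + 1) + 4^4; = 1280; G_2 = 1280−1 = 1279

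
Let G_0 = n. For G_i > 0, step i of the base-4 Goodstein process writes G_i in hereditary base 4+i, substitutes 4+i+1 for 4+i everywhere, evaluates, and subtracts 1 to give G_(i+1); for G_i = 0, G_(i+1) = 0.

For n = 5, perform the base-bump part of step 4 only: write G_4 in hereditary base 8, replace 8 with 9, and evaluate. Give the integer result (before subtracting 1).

3

base 4: 5 = 4 + 1; at 5: 5 + 1 = 6; next = 5
base 5: 5 = 5; at 6: 6 = 6; next = 5
base 6: 5 = 5; at 7: 5 = 5; next = 4
base 7: 4 = 4; at 8: 4 = 4; next = 3
base 8: 3 = 3; at 9: 3 = 3; next = 2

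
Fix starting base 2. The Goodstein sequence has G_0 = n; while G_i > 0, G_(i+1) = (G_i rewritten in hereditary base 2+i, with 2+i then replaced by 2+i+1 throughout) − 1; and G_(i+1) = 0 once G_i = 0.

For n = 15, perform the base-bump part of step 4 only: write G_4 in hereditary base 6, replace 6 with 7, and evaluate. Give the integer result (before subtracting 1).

i=0: 15 = 2^(2 + 1) + 2^2 + 2 + 1 (b=2); 2→3: 3^(3 + 1) + 3^3 + 3 + 1 = 112; 112−1 = 111
i=1: 111 = 3^(3 + 1) + 3^3 + 3 (b=3); 3→4: 4^(4 + 1) + 4^4 + 4 = 1284; 1284−1 = 1283
i=2: 1283 = 4^(4 + 1) + 4^4 + 3 (b=4); 4→5: 5^(5 + 1) + 5^5 + 3 = 18753; 18753−1 = 18752
i=3: 18752 = 5^(5 + 1) + 5^5 + 2 (b=5); 5→6: 6^(6 + 1) + 6^6 + 2 = 326594; 326594−1 = 326593

6588345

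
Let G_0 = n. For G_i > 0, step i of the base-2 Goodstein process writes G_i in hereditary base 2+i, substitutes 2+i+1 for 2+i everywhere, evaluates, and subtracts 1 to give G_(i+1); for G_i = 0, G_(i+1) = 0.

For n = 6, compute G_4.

46655

G_0=6  [base 2] 2^2 + 2  →[2↦3]→  3^3 + 3 = 30  −1 ⇒ G_1=29
G_1=29  [base 3] 3^3 + 2  →[3↦4]→  4^4 + 2 = 258  −1 ⇒ G_2=257
G_2=257  [base 4] 4^4 + 1  →[4↦5]→  5^5 + 1 = 3126  −1 ⇒ G_3=3125
G_3=3125  [base 5] 5^5  →[5↦6]→  6^6 = 46656  −1 ⇒ G_4=46655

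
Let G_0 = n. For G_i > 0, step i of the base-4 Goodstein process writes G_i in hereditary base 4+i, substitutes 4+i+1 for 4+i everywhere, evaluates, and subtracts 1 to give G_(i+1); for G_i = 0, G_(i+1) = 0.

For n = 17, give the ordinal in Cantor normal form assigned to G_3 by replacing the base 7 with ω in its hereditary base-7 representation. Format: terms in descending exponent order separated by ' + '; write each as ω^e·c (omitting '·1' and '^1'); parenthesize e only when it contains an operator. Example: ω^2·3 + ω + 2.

i=0: 17 = 4^2 + 1 (b=4); 4→5: 5^2 + 1 = 26; 26−1 = 25
i=1: 25 = 5^2 (b=5); 5→6: 6^2 = 36; 36−1 = 35
i=2: 35 = 5·6 + 5 (b=6); 6→7: 5·7 + 5 = 40; 40−1 = 39
i=3: 39 = 5·7 + 4 (b=7); 7→8: 5·8 + 4 = 44; 44−1 = 43

ω·5 + 4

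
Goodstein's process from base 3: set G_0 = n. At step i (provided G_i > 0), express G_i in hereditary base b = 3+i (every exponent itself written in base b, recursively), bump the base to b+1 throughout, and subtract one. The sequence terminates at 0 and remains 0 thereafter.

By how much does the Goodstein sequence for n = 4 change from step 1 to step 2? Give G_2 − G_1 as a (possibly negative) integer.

i=0: 4 = 3 + 1 (b=3); 3→4: 4 + 1 = 5; 5−1 = 4
i=1: 4 = 4 (b=4); 4→5: 5 = 5; 5−1 = 4

0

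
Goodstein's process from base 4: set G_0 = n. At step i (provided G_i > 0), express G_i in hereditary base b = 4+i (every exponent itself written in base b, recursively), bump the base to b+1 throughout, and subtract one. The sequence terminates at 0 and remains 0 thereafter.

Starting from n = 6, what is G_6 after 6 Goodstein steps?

(0) 6|_4 = 4 + 2 ↦ 5 + 2|_5 = 7 ⇒ 6
(1) 6|_5 = 5 + 1 ↦ 6 + 1|_6 = 7 ⇒ 6
(2) 6|_6 = 6 ↦ 7|_7 = 7 ⇒ 6
(3) 6|_7 = 6 ↦ 6|_8 = 6 ⇒ 5
(4) 5|_8 = 5 ↦ 5|_9 = 5 ⇒ 4
(5) 4|_9 = 4 ↦ 4|_10 = 4 ⇒ 3

3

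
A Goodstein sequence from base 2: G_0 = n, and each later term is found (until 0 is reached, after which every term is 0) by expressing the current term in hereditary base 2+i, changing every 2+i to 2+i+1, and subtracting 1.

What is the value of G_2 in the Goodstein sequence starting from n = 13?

1279

[0] 13 ≡ 2^(2 + 1) + 2^2 + 1 (base 2). Lift 3: 109. −1: 108.
[1] 108 ≡ 3^(3 + 1) + 3^3 (base 3). Lift 4: 1280. −1: 1279.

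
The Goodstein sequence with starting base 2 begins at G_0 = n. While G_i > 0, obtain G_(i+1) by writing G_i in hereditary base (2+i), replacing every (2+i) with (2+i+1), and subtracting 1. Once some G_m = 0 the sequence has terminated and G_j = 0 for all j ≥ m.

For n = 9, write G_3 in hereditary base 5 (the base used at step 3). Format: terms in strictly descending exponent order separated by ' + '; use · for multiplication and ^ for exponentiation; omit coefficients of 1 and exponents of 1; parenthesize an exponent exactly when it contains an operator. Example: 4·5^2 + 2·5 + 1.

[0] 9 ≡ 2^(2 + 1) + 1 (base 2). Lift 3: 82. −1: 81.
[1] 81 ≡ 3^(3 + 1) (base 3). Lift 4: 1024. −1: 1023.
[2] 1023 ≡ 3·4^4 + 3·4^3 + 3·4^2 + 3·4 + 3 (base 4). Lift 5: 9843. −1: 9842.
[3] 9842 ≡ 3·5^5 + 3·5^3 + 3·5^2 + 3·5 + 2 (base 5). Lift 6: 140744. −1: 140743.

3·5^5 + 3·5^3 + 3·5^2 + 3·5 + 2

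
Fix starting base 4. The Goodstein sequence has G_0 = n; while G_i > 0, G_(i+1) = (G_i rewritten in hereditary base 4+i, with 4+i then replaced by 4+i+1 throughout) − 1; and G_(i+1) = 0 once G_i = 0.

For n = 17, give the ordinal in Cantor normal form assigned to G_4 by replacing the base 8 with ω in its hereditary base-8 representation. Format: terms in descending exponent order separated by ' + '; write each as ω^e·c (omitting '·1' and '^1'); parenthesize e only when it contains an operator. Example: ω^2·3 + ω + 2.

i=0: 17 = 4^2 + 1 (b=4); 4→5: 5^2 + 1 = 26; 26−1 = 25
i=1: 25 = 5^2 (b=5); 5→6: 6^2 = 36; 36−1 = 35
i=2: 35 = 5·6 + 5 (b=6); 6→7: 5·7 + 5 = 40; 40−1 = 39
i=3: 39 = 5·7 + 4 (b=7); 7→8: 5·8 + 4 = 44; 44−1 = 43
i=4: 43 = 5·8 + 3 (b=8); 8→9: 5·9 + 3 = 48; 48−1 = 47

ω·5 + 3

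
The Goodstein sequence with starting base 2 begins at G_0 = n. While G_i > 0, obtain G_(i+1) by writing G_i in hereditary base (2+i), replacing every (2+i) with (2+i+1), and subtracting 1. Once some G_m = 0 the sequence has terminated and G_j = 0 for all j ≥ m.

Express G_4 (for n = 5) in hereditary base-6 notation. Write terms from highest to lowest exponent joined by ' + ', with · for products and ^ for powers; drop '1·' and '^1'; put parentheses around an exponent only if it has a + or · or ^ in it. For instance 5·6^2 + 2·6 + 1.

3·6^3 + 3·6^2 + 3·6 + 1

(0) 5|_2 = 2^2 + 1 ↦ 3^3 + 1|_3 = 28 ⇒ 27
(1) 27|_3 = 3^3 ↦ 4^4|_4 = 256 ⇒ 255
(2) 255|_4 = 3·4^3 + 3·4^2 + 3·4 + 3 ↦ 3·5^3 + 3·5^2 + 3·5 + 3|_5 = 468 ⇒ 467
(3) 467|_5 = 3·5^3 + 3·5^2 + 3·5 + 2 ↦ 3·6^3 + 3·6^2 + 3·6 + 2|_6 = 776 ⇒ 775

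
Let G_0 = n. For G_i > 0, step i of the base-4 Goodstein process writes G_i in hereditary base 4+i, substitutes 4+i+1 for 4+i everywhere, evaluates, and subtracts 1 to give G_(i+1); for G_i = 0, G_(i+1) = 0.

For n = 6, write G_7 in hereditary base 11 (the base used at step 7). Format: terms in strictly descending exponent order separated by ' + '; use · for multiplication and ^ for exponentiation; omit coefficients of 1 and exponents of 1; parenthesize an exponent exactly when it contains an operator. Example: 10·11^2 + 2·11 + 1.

2

G_0=6  [base 4] 4 + 2  →[4↦5]→  5 + 2 = 7  −1 ⇒ G_1=6
G_1=6  [base 5] 5 + 1  →[5↦6]→  6 + 1 = 7  −1 ⇒ G_2=6
G_2=6  [base 6] 6  →[6↦7]→  7 = 7  −1 ⇒ G_3=6
G_3=6  [base 7] 6  →[7↦8]→  6 = 6  −1 ⇒ G_4=5
G_4=5  [base 8] 5  →[8↦9]→  5 = 5  −1 ⇒ G_5=4
G_5=4  [base 9] 4  →[9↦10]→  4 = 4  −1 ⇒ G_6=3
G_6=3  [base 10] 3  →[10↦11]→  3 = 3  −1 ⇒ G_7=2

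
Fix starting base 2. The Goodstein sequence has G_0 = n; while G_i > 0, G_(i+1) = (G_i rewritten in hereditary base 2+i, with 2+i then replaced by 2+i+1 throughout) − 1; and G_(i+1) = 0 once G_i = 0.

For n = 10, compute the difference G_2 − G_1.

942

[0] 10 ≡ 2^(2 + 1) + 2 (base 2). Lift 3: 84. −1: 83.
[1] 83 ≡ 3^(3 + 1) + 2 (base 3). Lift 4: 1026. −1: 1025.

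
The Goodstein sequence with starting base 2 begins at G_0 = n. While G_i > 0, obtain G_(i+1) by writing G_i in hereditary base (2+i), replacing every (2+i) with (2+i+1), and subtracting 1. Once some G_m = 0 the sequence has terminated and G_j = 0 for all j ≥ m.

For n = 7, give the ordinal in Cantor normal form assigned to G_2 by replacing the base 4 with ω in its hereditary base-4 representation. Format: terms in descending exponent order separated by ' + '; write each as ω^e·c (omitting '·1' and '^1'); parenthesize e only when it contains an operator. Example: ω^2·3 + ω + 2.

i=0: 7 = 2^2 + 2 + 1 (b=2); 2→3: 3^3 + 3 + 1 = 31; 31−1 = 30
i=1: 30 = 3^3 + 3 (b=3); 3→4: 4^4 + 4 = 260; 260−1 = 259

ω^ω + 3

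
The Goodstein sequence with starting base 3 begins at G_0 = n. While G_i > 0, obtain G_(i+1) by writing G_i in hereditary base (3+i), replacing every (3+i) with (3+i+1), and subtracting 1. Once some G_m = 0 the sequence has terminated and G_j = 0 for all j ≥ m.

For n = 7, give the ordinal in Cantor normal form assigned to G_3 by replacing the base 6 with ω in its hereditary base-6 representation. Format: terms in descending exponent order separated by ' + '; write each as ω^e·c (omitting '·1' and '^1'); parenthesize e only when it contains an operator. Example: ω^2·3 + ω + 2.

(0) 7|_3 = 2·3 + 1 ↦ 2·4 + 1|_4 = 9 ⇒ 8
(1) 8|_4 = 2·4 ↦ 2·5|_5 = 10 ⇒ 9
(2) 9|_5 = 5 + 4 ↦ 6 + 4|_6 = 10 ⇒ 9
(3) 9|_6 = 6 + 3 ↦ 7 + 3|_7 = 10 ⇒ 9

ω + 3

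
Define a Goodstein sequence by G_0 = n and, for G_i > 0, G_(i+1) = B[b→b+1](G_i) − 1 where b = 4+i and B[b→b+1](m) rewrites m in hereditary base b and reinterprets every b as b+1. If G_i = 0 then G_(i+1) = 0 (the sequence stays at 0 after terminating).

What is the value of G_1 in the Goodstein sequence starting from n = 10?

G_0=10  [base 4] 2·4 + 2  →[4↦5]→  2·5 + 2 = 12  −1 ⇒ G_1=11
G_1=11  [base 5] 2·5 + 1  →[5↦6]→  2·6 + 1 = 13  −1 ⇒ G_2=12

11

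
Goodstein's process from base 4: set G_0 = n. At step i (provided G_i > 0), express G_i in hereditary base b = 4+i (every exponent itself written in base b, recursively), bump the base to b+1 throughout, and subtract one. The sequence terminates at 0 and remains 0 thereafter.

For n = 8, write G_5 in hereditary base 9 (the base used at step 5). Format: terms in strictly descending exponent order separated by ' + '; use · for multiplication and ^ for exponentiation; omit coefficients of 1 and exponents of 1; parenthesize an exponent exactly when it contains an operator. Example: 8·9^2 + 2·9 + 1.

G_0=8  [base 4] 2·4  →[4↦5]→  2·5 = 10  −1 ⇒ G_1=9
G_1=9  [base 5] 5 + 4  →[5↦6]→  6 + 4 = 10  −1 ⇒ G_2=9
G_2=9  [base 6] 6 + 3  →[6↦7]→  7 + 3 = 10  −1 ⇒ G_3=9
G_3=9  [base 7] 7 + 2  →[7↦8]→  8 + 2 = 10  −1 ⇒ G_4=9
G_4=9  [base 8] 8 + 1  →[8↦9]→  9 + 1 = 10  −1 ⇒ G_5=9
G_5=9  [base 9] 9  →[9↦10]→  10 = 10  −1 ⇒ G_6=9

9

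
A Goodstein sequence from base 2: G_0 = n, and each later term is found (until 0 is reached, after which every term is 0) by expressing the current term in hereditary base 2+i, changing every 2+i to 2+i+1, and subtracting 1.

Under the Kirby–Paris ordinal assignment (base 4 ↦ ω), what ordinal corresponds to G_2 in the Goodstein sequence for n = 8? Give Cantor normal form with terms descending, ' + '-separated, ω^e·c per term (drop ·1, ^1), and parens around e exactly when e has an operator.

ω^ω·2 + ω^2·2 + ω·2 + 1

(0) 8|_2 = 2^(2 + 1) ↦ 3^(3 + 1)|_3 = 81 ⇒ 80
(1) 80|_3 = 2·3^3 + 2·3^2 + 2·3 + 2 ↦ 2·4^4 + 2·4^2 + 2·4 + 2|_4 = 554 ⇒ 553
(2) 553|_4 = 2·4^4 + 2·4^2 + 2·4 + 1 ↦ 2·5^5 + 2·5^2 + 2·5 + 1|_5 = 6311 ⇒ 6310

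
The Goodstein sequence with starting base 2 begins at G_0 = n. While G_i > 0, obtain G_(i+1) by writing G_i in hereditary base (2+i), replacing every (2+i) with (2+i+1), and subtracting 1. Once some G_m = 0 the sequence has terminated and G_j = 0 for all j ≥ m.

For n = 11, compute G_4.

279937

i=0: 11 = 2^(2 + 1) + 2 + 1 (b=2); 2→3: 3^(3 + 1) + 3 + 1 = 85; 85−1 = 84
i=1: 84 = 3^(3 + 1) + 3 (b=3); 3→4: 4^(4 + 1) + 4 = 1028; 1028−1 = 1027
i=2: 1027 = 4^(4 + 1) + 3 (b=4); 4→5: 5^(5 + 1) + 3 = 15628; 15628−1 = 15627
i=3: 15627 = 5^(5 + 1) + 2 (b=5); 5→6: 6^(6 + 1) + 2 = 279938; 279938−1 = 279937
i=4: 279937 = 6^(6 + 1) + 1 (b=6); 6→7: 7^(7 + 1) + 1 = 5764802; 5764802−1 = 5764801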